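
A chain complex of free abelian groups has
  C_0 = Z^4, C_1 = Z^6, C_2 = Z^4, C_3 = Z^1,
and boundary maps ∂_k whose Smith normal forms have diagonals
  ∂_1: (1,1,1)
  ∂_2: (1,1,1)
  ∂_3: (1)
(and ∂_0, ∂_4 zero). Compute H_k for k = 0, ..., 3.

H_0: b_0 = 4 − 0 − 3 = 1; torsion from ∂_1 factors > 1: none. So H_0 = Z.
H_1: b_1 = 6 − 3 − 3 = 0; torsion from ∂_2 factors > 1: none. So H_1 = 0.
H_2: b_2 = 4 − 3 − 1 = 0; torsion from ∂_3 factors > 1: none. So H_2 = 0.
H_3: b_3 = 1 − 1 − 0 = 0; torsion from ∂_4 factors > 1: none. So H_3 = 0.

H_0 = Z,  H_1 = 0,  H_2 = 0,  H_3 = 0.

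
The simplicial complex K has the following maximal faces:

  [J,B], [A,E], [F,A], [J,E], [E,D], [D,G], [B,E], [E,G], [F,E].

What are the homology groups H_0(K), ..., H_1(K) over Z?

H_0 = Z,  H_1 = Z^3.

Fix the vertex order A < B < D < E < F < G < J and write every simplex with vertices in increasing order. Then dim K = 1 and the simplices of K are:

  0-simplices (7): A, B, D, E, F, G, J
  1-simplices (9): AE, AF, BE, BJ, DE, DG, EF, EG, EJ

giving chain groups C_0 ≅ Z^7, C_1 ≅ Z^9.

∂_1: C_1 → C_0 is given by ∂[p,q] = [q] − [p]. For instance
  ∂DG = G − D.
As a 7×9 matrix over Z this has rank 6, with invariant factors (1,1,1,1,1,1).

Reading off H_k = ker ∂_k / im ∂_{k+1}:

  H_0: rank C_0 − rank ∂_1 = 7 − 6 = 1, and the invariant factors of ∂_1 are all 1, so H_0 = Z.
  H_1: rank ker ∂_1 − rank ∂_2 = (9 − 6) − 0 = 3, and there is no ∂_2, so H_1 = Z^3.

As a check, the Euler characteristic is 7 − 9 = -2, which agrees with 1 − 3 = -2.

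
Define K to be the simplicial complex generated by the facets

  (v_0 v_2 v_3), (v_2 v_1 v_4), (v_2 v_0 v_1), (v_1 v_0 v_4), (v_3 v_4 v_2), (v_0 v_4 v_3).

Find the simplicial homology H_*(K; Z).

H_0 ≅ Z,  H_1 = 0,  H_2 ≅ Z.

Fix the vertex order v_0 < v_1 < v_2 < v_3 < v_4 and write every simplex with vertices in increasing order. Then dim K = 2 and the simplices of K are:

  0-simplices (5): [v_0], [v_1], [v_2], [v_3], [v_4]
  1-simplices (9): [v_0,v_1], [v_0,v_2], [v_0,v_3], [v_0,v_4], [v_1,v_2], [v_1,v_4], [v_2,v_3], [v_2,v_4], [v_3,v_4]
  2-simplices (6): [v_0,v_1,v_2], [v_0,v_1,v_4], [v_0,v_2,v_3], [v_0,v_3,v_4], [v_1,v_2,v_4], [v_2,v_3,v_4]

Hence C_0 ≅ Z^5, C_1 ≅ Z^9, C_2 ≅ Z^6.

∂_1: C_1 → C_0 maps an edge to its endpoints' difference, ∂[p,q] = q − p. For instance
  ∂[v_0,v_4] = [v_4] − [v_0].
The 5×9 boundary matrix has rank 4 and Smith normal form diag(1,1,1,1).

∂_2: C_2 → C_1 maps a triangle to the signed sum of its edges. For instance
  ∂[v_0,v_2,v_3] = [v_2,v_3] − [v_0,v_3] + [v_0,v_2],
  ∂[v_1,v_2,v_4] = [v_2,v_4] − [v_1,v_4] + [v_1,v_2].
The resulting 9×6 matrix has rank 5, and its Smith normal form has invariant factors (1,1,1,1,1).

Reading off H_k = ker ∂_k / im ∂_{k+1}:

  H_0: rank C_0 − rank ∂_1 = 5 − 4 = 1, and the invariant factors of ∂_1 are all 1, so H_0 ≅ Z.
  H_1: rank ker ∂_1 − rank ∂_2 = (9 − 4) − 5 = 0, and the invariant factors of ∂_2 are all 1, so H_1 ≅ 0.
  H_2: rank ker ∂_2 − rank ∂_3 = (6 − 5) − 0 = 1, and there is no ∂_3, so H_2 ≅ Z.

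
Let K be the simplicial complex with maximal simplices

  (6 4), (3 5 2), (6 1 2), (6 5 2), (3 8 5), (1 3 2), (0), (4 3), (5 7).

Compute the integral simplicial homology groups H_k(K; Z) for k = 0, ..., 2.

H_0 = Z^2,  H_1 = Z,  H_2 = 0.

Take the total order 0 < 1 < 2 < 3 < 4 < 5 < 6 < 7 < 8 on the vertex set. Then K (dimension 2) consists of the simplices:

  0-simplices (9): [0], [1], [2], [3], [4], [5], [6], [7], [8]
  1-simplices (13): [1,2], [1,3], [1,6], [2,3], [2,5], [2,6], [3,4], [3,5], [3,8], [4,6], [5,6], [5,7], [5,8]
  2-simplices (5): [1,2,3], [1,2,6], [2,3,5], [2,5,6], [3,5,8]

giving chain groups C_0 ≅ Z^9, C_1 ≅ Z^13, C_2 ≅ Z^5.

∂_1: C_1 → C_0 maps an edge to its endpoints' difference, ∂[p,q] = q − p.
This gives a 9×13 integer matrix of rank 7; reducing to Smith normal form yields diagonal entries (1,1,1,1,1,1,1).

The boundary map ∂_2: C_2 → C_1 sends each 2-simplex [p,q,r] to [q,r] − [p,r] + [p,q]. For instance
  ∂[1,2,6] = [2,6] − [1,6] + [1,2],
  ∂[2,5,6] = [5,6] − [2,6] + [2,5].
This gives a 13×5 integer matrix of rank 5; reducing to Smith normal form yields diagonal entries (1,1,1,1,1).

Computing H_k = (kernel of ∂_k) / (image of ∂_{k+1}):

  H_0: rank C_0 − rank ∂_1 = 9 − 7 = 2, and the invariant factors of ∂_1 are all 1, so H_0 ≅ Z^2.
  H_1: rank ker ∂_1 − rank ∂_2 = (13 − 7) − 5 = 1, and the invariant factors of ∂_2 are all 1, so H_1 ≅ Z.
  H_2: rank ker ∂_2 − rank ∂_3 = (5 − 5) − 0 = 0, and there is no ∂_3, so H_2 ≅ 0.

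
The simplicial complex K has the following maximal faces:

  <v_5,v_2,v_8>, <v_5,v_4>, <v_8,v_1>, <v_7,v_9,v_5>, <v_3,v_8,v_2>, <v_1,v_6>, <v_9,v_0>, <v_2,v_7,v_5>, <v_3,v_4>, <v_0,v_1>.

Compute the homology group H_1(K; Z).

Order the vertices as v_0 < v_1 < v_2 < v_3 < v_4 < v_5 < v_6 < v_7 < v_8 < v_9. Listing each simplex with vertices in this order, K has dimension 2 with simplices:

  0-simplices (10): [v_0], [v_1], [v_2], [v_3], [v_4], [v_5], [v_6], [v_7], [v_8], [v_9]
  1-simplices (15): (15 of them)
  2-simplices (4): [v_2,v_3,v_8], [v_2,v_5,v_7], [v_2,v_5,v_8], [v_5,v_7,v_9]

Hence C_0 ≅ Z^10, C_1 ≅ Z^15, C_2 ≅ Z^4.

∂_1: C_1 → C_0 maps an edge to its endpoints' difference, ∂[p,q] = q − p. For instance
  ∂[v_5,v_8] = [v_8] − [v_5].
This gives a 10×15 integer matrix of rank 9; reducing to Smith normal form yields diagonal entries (1,1,1,1,1,1,1,1,1).

The boundary map ∂_2: C_2 → C_1 maps a triangle to the signed sum of its edges. For instance
  ∂[v_5,v_7,v_9] = [v_7,v_9] − [v_5,v_9] + [v_5,v_7],
  ∂[v_2,v_5,v_7] = [v_5,v_7] − [v_2,v_7] + [v_2,v_5].
The 15×4 boundary matrix has rank 4 and Smith normal form diag(1,1,1,1).

Reading off H_k = ker ∂_k / im ∂_{k+1}:

  H_1: rank ker ∂_1 − rank ∂_2 = (15 − 9) − 4 = 2, and the invariant factors of ∂_2 are all 1, so H_1 = Z^2.

H_1 ≅ Z^2.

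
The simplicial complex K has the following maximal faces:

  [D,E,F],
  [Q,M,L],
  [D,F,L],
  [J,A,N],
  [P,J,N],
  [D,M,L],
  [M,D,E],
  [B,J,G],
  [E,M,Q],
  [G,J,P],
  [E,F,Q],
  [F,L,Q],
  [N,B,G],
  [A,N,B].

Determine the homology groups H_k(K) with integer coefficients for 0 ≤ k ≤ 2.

Take the total order A < B < D < E < F < G < J < L < M < N < P < Q on the vertex set. Then K (dimension 2) consists of the simplices:

  0-simplices (12): A, B, D, E, F, G, J, L, M, N, P, Q
  1-simplices (24): AB, AJ, AN, BG, BJ, BN, DE, DF, DL, DM, EF, EM, EQ, FL, FQ, GJ, GN, GP, JN, JP, LM, LQ, MQ, NP
  2-simplices (14): ABN, AJN, BGJ, BGN, DEF, DEM, DFL, DLM, EFQ, EMQ, FLQ, GJP, JNP, LMQ

giving chain groups C_0 ≅ Z^12, C_1 ≅ Z^24, C_2 ≅ Z^14.

The boundary map ∂_1: C_1 → C_0 sends each edge [p,q] (with p < q) to q − p.
The 12×24 boundary matrix has rank 10 and Smith normal form diag(1,1,1,1,1,1,1,1,1,1).

Boundary ∂_2: C_2 → C_1 sends each 2-simplex [p,q,r] to [q,r] − [p,r] + [p,q]. For instance
  ∂LMQ = MQ − LQ + LM,
  ∂ABN = BN − AN + AB.
The resulting 24×14 matrix has rank 13, and its Smith normal form has invariant factors (1,1,1,1,1,1,1,1,1,1,1,1,1).

Computing H_k = (kernel of ∂_k) / (image of ∂_{k+1}):

  H_0: rank C_0 − rank ∂_1 = 12 − 10 = 2, and the invariant factors of ∂_1 are all 1, so H_0 = Z^2.
  H_1: rank ker ∂_1 − rank ∂_2 = (24 − 10) − 13 = 1, and the invariant factors of ∂_2 are all 1, so H_1 = Z.
  H_2: rank ker ∂_2 − rank ∂_3 = (14 − 13) − 0 = 1, and there is no ∂_3, so H_2 = Z.

As a check, the Euler characteristic is 12 − 24 + 14 = 2, which agrees with 2 − 1 + 1 = 2.

H_0 = Z^2,  H_1 = Z,  H_2 = Z.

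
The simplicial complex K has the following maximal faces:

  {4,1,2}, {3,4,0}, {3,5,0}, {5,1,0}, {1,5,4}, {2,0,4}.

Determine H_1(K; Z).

Take the total order 0 < 1 < 2 < 3 < 4 < 5 on the vertex set. Then K (dimension 2) consists of the simplices:

  0-simplices (6): [0], [1], [2], [3], [4], [5]
  1-simplices (12): [0,1], [0,2], [0,3], [0,4], [0,5], [1,2], [1,4], [1,5], [2,4], [3,4], [3,5], [4,5]
  2-simplices (6): [0,1,5], [0,2,4], [0,3,4], [0,3,5], [1,2,4], [1,4,5]

giving chain groups C_0 ≅ Z^6, C_1 ≅ Z^12, C_2 ≅ Z^6.

∂_1: C_1 → C_0 is given by ∂[p,q] = [q] − [p]. For instance
  ∂[3,4] = [4] − [3].
As a 6×12 matrix over Z this has rank 5, with invariant factors (1,1,1,1,1).

Boundary ∂_2: C_2 → C_1 acts by ∂[p,q,r] = [q,r] − [p,r] + [p,q]. For instance
  ∂[0,1,5] = [1,5] − [0,5] + [0,1],
  ∂[0,3,5] = [3,5] − [0,5] + [0,3].
The 12×6 boundary matrix has rank 6 and Smith normal form diag(1,1,1,1,1,1).

From H_k ≅ ker(∂_k) / im(∂_{k+1}) we obtain:

  H_1: rank ker ∂_1 − rank ∂_2 = (12 − 5) − 6 = 1, and the invariant factors of ∂_2 are all 1, so H_1 ≅ Z.

H_1 = Z.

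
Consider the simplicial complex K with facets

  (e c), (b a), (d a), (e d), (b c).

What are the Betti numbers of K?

b_0 = 1, b_1 = 1.

Order the vertices as a < b < c < d < e. Listing each simplex with vertices in this order, K has dimension 1 with simplices:

  0-simplices (5): a, b, c, d, e
  1-simplices (5): ab, ad, bc, ce, de

so the chain groups are C_0 ≅ Z^5, C_1 ≅ Z^5.

∂_1: C_1 → C_0 is given by ∂[p,q] = [q] − [p]. For instance
  ∂de = e − d.
This gives a 5×5 integer matrix of rank 4; reducing to Smith normal form yields diagonal entries (1,1,1,1).

From H_k ≅ ker(∂_k) / im(∂_{k+1}) we obtain:

  H_0: rank C_0 − rank ∂_1 = 5 − 4 = 1, and the invariant factors of ∂_1 are all 1, so H_0 ≅ Z.
  H_1: rank ker ∂_1 − rank ∂_2 = (5 − 4) − 0 = 1, and there is no ∂_2, so H_1 ≅ Z.

As a check, the Euler characteristic is 5 − 5 = 0, which agrees with 1 − 1 = 0.
(K is a triangulation of the circle S^1.)

Hence the Betti numbers are b_0 = 1, b_1 = 1.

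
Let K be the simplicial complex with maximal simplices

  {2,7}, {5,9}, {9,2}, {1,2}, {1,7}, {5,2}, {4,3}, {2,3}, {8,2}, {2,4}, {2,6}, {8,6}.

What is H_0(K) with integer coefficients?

Order the vertices as 1 < 2 < 3 < 4 < 5 < 6 < 7 < 8 < 9. Listing each simplex with vertices in this order, K has dimension 1 with simplices:

  0-simplices (9): [1], [2], [3], [4], [5], [6], [7], [8], [9]
  1-simplices (12): [1,2], [1,7], [2,3], [2,4], [2,5], [2,6], [2,7], [2,8], [2,9], [3,4], [5,9], [6,8]

Hence C_0 ≅ Z^9, C_1 ≅ Z^12.

Boundary ∂_1: C_1 → C_0 maps an edge to its endpoints' difference, ∂[p,q] = q − p. For instance
  ∂[2,9] = [9] − [2].
This gives a 9×12 integer matrix of rank 8; reducing to Smith normal form yields diagonal entries (1,1,1,1,1,1,1,1).

Now H_k = ker ∂_k / im ∂_{k+1}, so:

  H_0: rank C_0 − rank ∂_1 = 9 − 8 = 1, and the invariant factors of ∂_1 are all 1, so H_0 = Z.

H_0 ≅ Z.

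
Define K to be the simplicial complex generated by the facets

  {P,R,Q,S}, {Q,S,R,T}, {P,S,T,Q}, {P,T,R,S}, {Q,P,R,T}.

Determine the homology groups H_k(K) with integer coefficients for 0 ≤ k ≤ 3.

K has 5 vertices, 10 edges, 10 triangles, 5 3-simplices.
rank ∂_0 = 0, rank ∂_1 = 4 ⇒ b_0 = 5 − 0 − 4 = 1; all invariant factors of ∂_1 are 1 so no torsion. So H_0 ≅ Z.
rank ∂_1 = 4, rank ∂_2 = 6 ⇒ b_1 = 10 − 4 − 6 = 0; all invariant factors of ∂_2 are 1 so no torsion. So H_1 ≅ 0.
rank ∂_2 = 6, rank ∂_3 = 4 ⇒ b_2 = 10 − 6 − 4 = 0; all invariant factors of ∂_3 are 1 so no torsion. So H_2 ≅ 0.
rank ∂_3 = 4, rank ∂_4 = 0 ⇒ b_3 = 5 − 4 − 0 = 1. So H_3 ≅ Z.

H_0 = Z,  H_1 = 0,  H_2 = 0,  H_3 = Z.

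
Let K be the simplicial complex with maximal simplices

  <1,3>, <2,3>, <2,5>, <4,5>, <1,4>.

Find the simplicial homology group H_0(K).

We work with the vertex ordering 1 < 2 < 3 < 4 < 5. The simplices of K, each written with vertices in increasing order, are:

  0-simplices (5): [1], [2], [3], [4], [5]
  1-simplices (5): [1,3], [1,4], [2,3], [2,5], [4,5]

giving chain groups C_0 ≅ Z^5, C_1 ≅ Z^5.

The boundary map ∂_1: C_1 → C_0 is given by ∂[p,q] = [q] − [p]. For instance
  ∂[2,3] = [3] − [2].
The 5×5 boundary matrix has rank 4 and Smith normal form diag(1,1,1,1).

Reading off H_k = ker ∂_k / im ∂_{k+1}:

  H_0: rank C_0 − rank ∂_1 = 5 − 4 = 1, and the invariant factors of ∂_1 are all 1, so H_0 = Z.

H_0 ≅ Z.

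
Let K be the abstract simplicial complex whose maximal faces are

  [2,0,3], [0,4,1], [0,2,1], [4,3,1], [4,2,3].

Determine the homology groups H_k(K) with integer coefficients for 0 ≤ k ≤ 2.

H_0 = Z,  H_1 = Z,  H_2 = 0.

Fix the vertex order 0 < 1 < 2 < 3 < 4 and write every simplex with vertices in increasing order. Then dim K = 2 and the simplices of K are:

  0-simplices (5): [0], [1], [2], [3], [4]
  1-simplices (10): [0,1], [0,2], [0,3], [0,4], [1,2], [1,3], [1,4], [2,3], [2,4], [3,4]
  2-simplices (5): [0,1,2], [0,1,4], [0,2,3], [1,3,4], [2,3,4]

giving chain groups C_0 ≅ Z^5, C_1 ≅ Z^10, C_2 ≅ Z^5.

Boundary ∂_1: C_1 → C_0 sends each edge [p,q] (with p < q) to q − p. For instance
  ∂[3,4] = [4] − [3].
The resulting 5×10 matrix has rank 4, and its Smith normal form has invariant factors (1,1,1,1).

The boundary map ∂_2: C_2 → C_1 acts by ∂[p,q,r] = [q,r] − [p,r] + [p,q]. For instance
  ∂[0,2,3] = [2,3] − [0,3] + [0,2],
  ∂[1,3,4] = [3,4] − [1,4] + [1,3].
This gives a 10×5 integer matrix of rank 5; reducing to Smith normal form yields diagonal entries (1,1,1,1,1).

Computing H_k = (kernel of ∂_k) / (image of ∂_{k+1}):

  H_0: rank C_0 − rank ∂_1 = 5 − 4 = 1, and the invariant factors of ∂_1 are all 1, so H_0 ≅ Z.
  H_1: rank ker ∂_1 − rank ∂_2 = (10 − 4) − 5 = 1, and the invariant factors of ∂_2 are all 1, so H_1 ≅ Z.
  H_2: rank ker ∂_2 − rank ∂_3 = (5 − 5) − 0 = 0, and there is no ∂_3, so H_2 ≅ 0.

(K is a triangulation of the Möbius band.)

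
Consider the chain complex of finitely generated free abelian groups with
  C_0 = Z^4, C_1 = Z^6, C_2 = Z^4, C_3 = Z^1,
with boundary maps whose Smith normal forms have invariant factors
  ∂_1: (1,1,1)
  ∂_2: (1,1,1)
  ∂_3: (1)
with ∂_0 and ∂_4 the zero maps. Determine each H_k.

H_0: b_0 = 4 − 0 − 3 = 1; torsion from ∂_1 factors > 1: none. So H_0 = Z.
H_1: b_1 = 6 − 3 − 3 = 0; torsion from ∂_2 factors > 1: none. So H_1 = 0.
H_2: b_2 = 4 − 3 − 1 = 0; torsion from ∂_3 factors > 1: none. So H_2 = 0.
H_3: b_3 = 1 − 1 − 0 = 0; torsion from ∂_4 factors > 1: none. So H_3 = 0.

H_0 = Z,  H_1 = 0,  H_2 = 0,  H_3 = 0.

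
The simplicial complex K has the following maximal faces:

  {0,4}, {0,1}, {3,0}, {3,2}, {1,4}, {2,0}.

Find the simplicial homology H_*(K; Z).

Take the total order 0 < 1 < 2 < 3 < 4 on the vertex set. Then K (dimension 1) consists of the simplices:

  0-simplices (5): [0], [1], [2], [3], [4]
  1-simplices (6): [0,1], [0,2], [0,3], [0,4], [1,4], [2,3]

so the chain groups are C_0 ≅ Z^5, C_1 ≅ Z^6.

∂_1: C_1 → C_0 maps an edge to its endpoints' difference, ∂[p,q] = q − p. For instance
  ∂[2,3] = [3] − [2].
The 5×6 boundary matrix has rank 4 and Smith normal form diag(1,1,1,1).

Now H_k = ker ∂_k / im ∂_{k+1}, so:

  H_0: rank C_0 − rank ∂_1 = 5 − 4 = 1, and the invariant factors of ∂_1 are all 1, so H_0 = Z.
  H_1: rank ker ∂_1 − rank ∂_2 = (6 − 4) − 0 = 2, and there is no ∂_2, so H_1 = Z^2.

H_0 = Z,  H_1 = Z^2.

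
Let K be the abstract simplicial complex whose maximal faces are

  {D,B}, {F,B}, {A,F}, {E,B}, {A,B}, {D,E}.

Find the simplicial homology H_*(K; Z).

H_0 = Z,  H_1 = Z^2.

Order the vertices as A < B < D < E < F. Listing each simplex with vertices in this order, K has dimension 1 with simplices:

  0-simplices (5): A, B, D, E, F
  1-simplices (6): AB, AF, BD, BE, BF, DE

so the chain groups are C_0 ≅ Z^5, C_1 ≅ Z^6.

The boundary map ∂_1: C_1 → C_0 sends each edge [p,q] (with p < q) to q − p. For instance
  ∂BE = E − B.
The resulting 5×6 matrix has rank 4, and its Smith normal form has invariant factors (1,1,1,1).

From H_k ≅ ker(∂_k) / im(∂_{k+1}) we obtain:

  H_0: rank C_0 − rank ∂_1 = 5 − 4 = 1, and the invariant factors of ∂_1 are all 1, so H_0 = Z.
  H_1: rank ker ∂_1 − rank ∂_2 = (6 − 4) − 0 = 2, and there is no ∂_2, so H_1 = Z^2.

As a check, the Euler characteristic is 5 − 6 = -1, which agrees with 1 − 2 = -1.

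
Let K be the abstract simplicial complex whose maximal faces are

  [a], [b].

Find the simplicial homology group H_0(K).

H_0 ≅ Z^2.

We work with the vertex ordering a < b. The simplices of K, each written with vertices in increasing order, are:

  0-simplices (2): a, b

giving chain groups C_0 ≅ Z^2.

Now H_k = ker ∂_k / im ∂_{k+1}, so:

  H_0: rank C_0 − rank ∂_1 = 2 − 0 = 2, and there is no ∂_1, so H_0 ≅ Z^2.

(K is a triangulation of a set of 2 points.)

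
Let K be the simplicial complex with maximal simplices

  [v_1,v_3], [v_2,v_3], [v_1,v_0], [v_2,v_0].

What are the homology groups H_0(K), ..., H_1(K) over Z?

H_0 = Z,  H_1 = Z.

Take the total order v_0 < v_1 < v_2 < v_3 on the vertex set. Then K (dimension 1) consists of the simplices:

  0-simplices (4): [v_0], [v_1], [v_2], [v_3]
  1-simplices (4): [v_0,v_1], [v_0,v_2], [v_1,v_3], [v_2,v_3]

giving chain groups C_0 ≅ Z^4, C_1 ≅ Z^4.

∂_1: C_1 → C_0 is given by ∂[p,q] = [q] − [p].
This gives a 4×4 integer matrix of rank 3; reducing to Smith normal form yields diagonal entries (1,1,1).

Now H_k = ker ∂_k / im ∂_{k+1}, so:

  H_0: rank C_0 − rank ∂_1 = 4 − 3 = 1, and the invariant factors of ∂_1 are all 1, so H_0 = Z.
  H_1: rank ker ∂_1 − rank ∂_2 = (4 − 3) − 0 = 1, and there is no ∂_2, so H_1 = Z.

As a check, the Euler characteristic is 4 − 4 = 0, which agrees with 1 − 1 = 0.
(K is a triangulation of the circle S^1.)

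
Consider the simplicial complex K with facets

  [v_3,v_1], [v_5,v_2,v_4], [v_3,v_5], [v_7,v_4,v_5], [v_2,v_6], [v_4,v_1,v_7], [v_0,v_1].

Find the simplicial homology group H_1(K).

Order the vertices as v_0 < v_1 < v_2 < v_3 < v_4 < v_5 < v_6 < v_7. Listing each simplex with vertices in this order, K has dimension 2 with simplices:

  0-simplices (8): [v_0], [v_1], [v_2], [v_3], [v_4], [v_5], [v_6], [v_7]
  1-simplices (11): [v_0,v_1], [v_1,v_3], [v_1,v_4], [v_1,v_7], [v_2,v_4], [v_2,v_5], [v_2,v_6], [v_3,v_5], [v_4,v_5], [v_4,v_7], [v_5,v_7]
  2-simplices (3): [v_1,v_4,v_7], [v_2,v_4,v_5], [v_4,v_5,v_7]

giving chain groups C_0 ≅ Z^8, C_1 ≅ Z^11, C_2 ≅ Z^3.

The boundary map ∂_1: C_1 → C_0 is given by ∂[p,q] = [q] − [p].
The resulting 8×11 matrix has rank 7, and its Smith normal form has invariant factors (1,1,1,1,1,1,1).

∂_2: C_2 → C_1 acts by ∂[p,q,r] = [q,r] − [p,r] + [p,q]. For instance
  ∂[v_4,v_5,v_7] = [v_5,v_7] − [v_4,v_7] + [v_4,v_5],
  ∂[v_1,v_4,v_7] = [v_4,v_7] − [v_1,v_7] + [v_1,v_4].
This gives a 11×3 integer matrix of rank 3; reducing to Smith normal form yields diagonal entries (1,1,1).

Now H_k = ker ∂_k / im ∂_{k+1}, so:

  H_1: rank ker ∂_1 − rank ∂_2 = (11 − 7) − 3 = 1, and the invariant factors of ∂_2 are all 1, so H_1 = Z.

H_1 = Z.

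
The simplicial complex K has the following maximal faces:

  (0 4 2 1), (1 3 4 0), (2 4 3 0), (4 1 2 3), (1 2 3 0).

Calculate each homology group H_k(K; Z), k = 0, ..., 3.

K has 5 vertices, 10 edges, 10 triangles, 5 3-simplices.
rank ∂_0 = 0, rank ∂_1 = 4 ⇒ b_0 = 5 − 0 − 4 = 1; all invariant factors of ∂_1 are 1 so no torsion. So H_0 = Z.
rank ∂_1 = 4, rank ∂_2 = 6 ⇒ b_1 = 10 − 4 − 6 = 0; all invariant factors of ∂_2 are 1 so no torsion. So H_1 = 0.
rank ∂_2 = 6, rank ∂_3 = 4 ⇒ b_2 = 10 − 6 − 4 = 0; all invariant factors of ∂_3 are 1 so no torsion. So H_2 = 0.
rank ∂_3 = 4, rank ∂_4 = 0 ⇒ b_3 = 5 − 4 − 0 = 1. So H_3 = Z.

H_0 = Z,  H_1 = 0,  H_2 = 0,  H_3 = Z.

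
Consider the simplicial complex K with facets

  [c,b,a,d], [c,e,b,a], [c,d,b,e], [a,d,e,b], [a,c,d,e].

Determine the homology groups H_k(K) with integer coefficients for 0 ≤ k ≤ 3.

H_0 ≅ Z,  H_1 = 0,  H_2 = 0,  H_3 ≅ Z.

We work with the vertex ordering a < b < c < d < e. The simplices of K, each written with vertices in increasing order, are:

  0-simplices (5): a, b, c, d, e
  1-simplices (10): ab, ac, ad, ae, bc, bd, be, cd, ce, de
  2-simplices (10): abc, abd, abe, acd, ace, ade, bcd, bce, bde, cde
  3-simplices (5): abcd, abce, abde, acde, bcde

giving chain groups C_0 ≅ Z^5, C_1 ≅ Z^10, C_2 ≅ Z^10, C_3 ≅ Z^5.

Boundary ∂_1: C_1 → C_0 maps an edge to its endpoints' difference, ∂[p,q] = q − p. For instance
  ∂bd = d − b.
This gives a 5×10 integer matrix of rank 4; reducing to Smith normal form yields diagonal entries (1,1,1,1).

The boundary map ∂_2: C_2 → C_1 sends each 2-simplex [p,q,r] to [q,r] − [p,r] + [p,q]. For instance
  ∂cde = de − ce + cd,
  ∂bcd = cd − bd + bc.
The 10×10 boundary matrix has rank 6 and Smith normal form diag(1,1,1,1,1,1).

∂_3: C_3 → C_2 sends each 3-simplex σ to the alternating sum Σ_i (−1)^i (σ with its i-th vertex removed). For instance
  ∂abcd = bcd − acd + abd − abc,
  ∂abde = bde − ade + abe − abd.
The resulting 10×5 matrix has rank 4, and its Smith normal form has invariant factors (1,1,1,1).

Computing H_k = (kernel of ∂_k) / (image of ∂_{k+1}):

  H_0: rank C_0 − rank ∂_1 = 5 − 4 = 1, and the invariant factors of ∂_1 are all 1, so H_0 ≅ Z.
  H_1: rank ker ∂_1 − rank ∂_2 = (10 − 4) − 6 = 0, and the invariant factors of ∂_2 are all 1, so H_1 ≅ 0.
  H_2: rank ker ∂_2 − rank ∂_3 = (10 − 6) − 4 = 0, and the invariant factors of ∂_3 are all 1, so H_2 ≅ 0.
  H_3: rank ker ∂_3 − rank ∂_4 = (5 − 4) − 0 = 1, and there is no ∂_4, so H_3 ≅ Z.

(K is a triangulation of the 3-sphere S^3.)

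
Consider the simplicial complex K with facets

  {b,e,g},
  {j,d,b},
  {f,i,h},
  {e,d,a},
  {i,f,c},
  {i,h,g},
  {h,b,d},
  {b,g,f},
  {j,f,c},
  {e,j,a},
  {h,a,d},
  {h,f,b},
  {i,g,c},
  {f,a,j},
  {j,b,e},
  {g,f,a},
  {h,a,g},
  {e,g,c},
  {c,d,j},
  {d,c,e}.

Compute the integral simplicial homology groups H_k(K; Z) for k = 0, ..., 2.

H_0 ≅ Z,  H_1 ≅ Z ⊕ Z/2Z,  H_2 = 0.

Take the total order a < b < c < d < e < f < g < h < i < j on the vertex set. Then K (dimension 2) consists of the simplices:

  0-simplices (10): a, b, c, d, e, f, g, h, i, j
  1-simplices (30): ad, ae, af, ag, ah, aj, bd, be, bf, bg, bh, bj, cd, ce, cf, cg, ci, cj, de, dh, dj, eg, ej, fg, fh, fi, fj, gh, gi, hi
  2-simplices (20): ade, adh, aej, afg, afj, agh, bdh, bdj, beg, bej, bfg, bfh, cde, cdj, ceg, cfi, cfj, cgi, fhi, ghi

giving chain groups C_0 ≅ Z^10, C_1 ≅ Z^30, C_2 ≅ Z^20.

The boundary map ∂_1: C_1 → C_0 sends each edge [p,q] (with p < q) to q − p. For instance
  ∂gi = i − g.
The 10×30 boundary matrix has rank 9 and Smith normal form diag(1,1,1,1,1,1,1,1,1).

The boundary map ∂_2: C_2 → C_1 maps a triangle to the signed sum of its edges. For instance
  ∂beg = eg − bg + be,
  ∂agh = gh − ah + ag.
The resulting 30×20 matrix has rank 20, and its Smith normal form has invariant factors (1,1,1,1,1,1,1,1,1,1,1,1,1,1,1,1,1,1,1,2).

Computing H_k = (kernel of ∂_k) / (image of ∂_{k+1}):

  H_0: rank C_0 − rank ∂_1 = 10 − 9 = 1, and the invariant factors of ∂_1 are all 1, so H_0 = Z.
  H_1: rank ker ∂_1 − rank ∂_2 = (30 − 9) − 20 = 1, and ∂_2 has invariant factor 2 > 1, so H_1 = Z ⊕ Z/2Z.
  H_2: rank ker ∂_2 − rank ∂_3 = (20 − 20) − 0 = 0, and there is no ∂_3, so H_2 = 0.

(K is a triangulation of the Klein bottle.)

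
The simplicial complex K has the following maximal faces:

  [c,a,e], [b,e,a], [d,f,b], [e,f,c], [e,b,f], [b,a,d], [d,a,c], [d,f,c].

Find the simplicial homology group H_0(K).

Fix the vertex order a < b < c < d < e < f and write every simplex with vertices in increasing order. Then dim K = 2 and the simplices of K are:

  0-simplices (6): a, b, c, d, e, f
  1-simplices (12): ab, ac, ad, ae, bd, be, bf, cd, ce, cf, df, ef
  2-simplices (8): abd, abe, acd, ace, bdf, bef, cdf, cef

so the chain groups are C_0 ≅ Z^6, C_1 ≅ Z^12, C_2 ≅ Z^8.

Boundary ∂_1: C_1 → C_0 is given by ∂[p,q] = [q] − [p]. For instance
  ∂ac = c − a.
This gives a 6×12 integer matrix of rank 5; reducing to Smith normal form yields diagonal entries (1,1,1,1,1).

The boundary map ∂_2: C_2 → C_1 acts by ∂[p,q,r] = [q,r] − [p,r] + [p,q]. For instance
  ∂bef = ef − bf + be,
  ∂ace = ce − ae + ac.
This gives a 12×8 integer matrix of rank 7; reducing to Smith normal form yields diagonal entries (1,1,1,1,1,1,1).

Computing H_k = (kernel of ∂_k) / (image of ∂_{k+1}):

  H_0: rank C_0 − rank ∂_1 = 6 − 5 = 1, and the invariant factors of ∂_1 are all 1, so H_0 = Z.

H_0 ≅ Z.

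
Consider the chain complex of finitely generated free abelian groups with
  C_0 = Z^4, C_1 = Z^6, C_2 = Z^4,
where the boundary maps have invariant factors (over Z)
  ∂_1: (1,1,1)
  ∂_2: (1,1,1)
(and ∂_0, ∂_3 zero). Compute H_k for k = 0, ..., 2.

H_0 = Z,  H_1 = 0,  H_2 = Z.

H_0: b_0 = 4 − 0 − 3 = 1; torsion from ∂_1 factors > 1: none. So H_0 = Z.
H_1: b_1 = 6 − 3 − 3 = 0; torsion from ∂_2 factors > 1: none. So H_1 = 0.
H_2: b_2 = 4 − 3 − 0 = 1; torsion from ∂_3 factors > 1: none. So H_2 = Z.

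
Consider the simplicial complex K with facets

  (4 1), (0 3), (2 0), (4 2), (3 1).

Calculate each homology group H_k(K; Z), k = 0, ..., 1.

H_0 = Z,  H_1 = Z.

We work with the vertex ordering 0 < 1 < 2 < 3 < 4. The simplices of K, each written with vertices in increasing order, are:

  0-simplices (5): [0], [1], [2], [3], [4]
  1-simplices (5): [0,2], [0,3], [1,3], [1,4], [2,4]

so the chain groups are C_0 ≅ Z^5, C_1 ≅ Z^5.

The boundary map ∂_1: C_1 → C_0 sends each edge [p,q] (with p < q) to q − p. For instance
  ∂[0,2] = [2] − [0].
The 5×5 boundary matrix has rank 4 and Smith normal form diag(1,1,1,1).

From H_k ≅ ker(∂_k) / im(∂_{k+1}) we obtain:

  H_0: rank C_0 − rank ∂_1 = 5 − 4 = 1, and the invariant factors of ∂_1 are all 1, so H_0 ≅ Z.
  H_1: rank ker ∂_1 − rank ∂_2 = (5 − 4) − 0 = 1, and there is no ∂_2, so H_1 ≅ Z.

As a check, the Euler characteristic is 5 − 5 = 0, which agrees with 1 − 1 = 0.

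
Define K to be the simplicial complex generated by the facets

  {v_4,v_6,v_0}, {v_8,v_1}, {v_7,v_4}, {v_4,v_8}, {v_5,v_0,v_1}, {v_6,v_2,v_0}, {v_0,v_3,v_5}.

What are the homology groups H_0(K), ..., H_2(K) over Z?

Take the total order v_0 < v_1 < v_2 < v_3 < v_4 < v_5 < v_6 < v_7 < v_8 on the vertex set. Then K (dimension 2) consists of the simplices:

  0-simplices (9): [v_0], [v_1], [v_2], [v_3], [v_4], [v_5], [v_6], [v_7], [v_8]
  1-simplices (13): [v_0,v_1], [v_0,v_2], [v_0,v_3], [v_0,v_4], [v_0,v_5], [v_0,v_6], [v_1,v_5], [v_1,v_8], [v_2,v_6], [v_3,v_5], [v_4,v_6], [v_4,v_7], [v_4,v_8]
  2-simplices (4): [v_0,v_1,v_5], [v_0,v_2,v_6], [v_0,v_3,v_5], [v_0,v_4,v_6]

Hence C_0 ≅ Z^9, C_1 ≅ Z^13, C_2 ≅ Z^4.

∂_1: C_1 → C_0 is given by ∂[p,q] = [q] − [p].
The 9×13 boundary matrix has rank 8 and Smith normal form diag(1,1,1,1,1,1,1,1).

Boundary ∂_2: C_2 → C_1 maps a triangle to the signed sum of its edges. For instance
  ∂[v_0,v_2,v_6] = [v_2,v_6] − [v_0,v_6] + [v_0,v_2],
  ∂[v_0,v_4,v_6] = [v_4,v_6] − [v_0,v_6] + [v_0,v_4].
This gives a 13×4 integer matrix of rank 4; reducing to Smith normal form yields diagonal entries (1,1,1,1).

From H_k ≅ ker(∂_k) / im(∂_{k+1}) we obtain:

  H_0: rank C_0 − rank ∂_1 = 9 − 8 = 1, and the invariant factors of ∂_1 are all 1, so H_0 = Z.
  H_1: rank ker ∂_1 − rank ∂_2 = (13 − 8) − 4 = 1, and the invariant factors of ∂_2 are all 1, so H_1 = Z.
  H_2: rank ker ∂_2 − rank ∂_3 = (4 − 4) − 0 = 0, and there is no ∂_3, so H_2 = 0.

As a check, the Euler characteristic is 9 − 13 + 4 = 0, which agrees with 1 − 1 + 0 = 0.

H_0 ≅ Z,  H_1 ≅ Z,  H_2 = 0.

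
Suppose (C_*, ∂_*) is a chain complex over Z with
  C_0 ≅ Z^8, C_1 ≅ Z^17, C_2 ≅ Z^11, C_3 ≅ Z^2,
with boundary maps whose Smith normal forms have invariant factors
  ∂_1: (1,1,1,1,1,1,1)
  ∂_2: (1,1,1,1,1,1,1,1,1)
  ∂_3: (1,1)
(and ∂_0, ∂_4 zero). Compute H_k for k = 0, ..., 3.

H_0 = Z,  H_1 = Z,  H_2 = 0,  H_3 = 0.

H_0: b_0 = 8 − 0 − 7 = 1; torsion from ∂_1 factors > 1: none. So H_0 = Z.
H_1: b_1 = 17 − 7 − 9 = 1; torsion from ∂_2 factors > 1: none. So H_1 = Z.
H_2: b_2 = 11 − 9 − 2 = 0; torsion from ∂_3 factors > 1: none. So H_2 = 0.
H_3: b_3 = 2 − 2 − 0 = 0; torsion from ∂_4 factors > 1: none. So H_3 = 0.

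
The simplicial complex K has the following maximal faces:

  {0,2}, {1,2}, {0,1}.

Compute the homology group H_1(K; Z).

H_1 ≅ Z.

Order the vertices as 0 < 1 < 2. Listing each simplex with vertices in this order, K has dimension 1 with simplices:

  0-simplices (3): [0], [1], [2]
  1-simplices (3): [0,1], [0,2], [1,2]

so the chain groups are C_0 ≅ Z^3, C_1 ≅ Z^3.

∂_1: C_1 → C_0 sends each edge [p,q] (with p < q) to q − p.
As a 3×3 matrix over Z this has rank 2, with invariant factors (1,1).

Now H_k = ker ∂_k / im ∂_{k+1}, so:

  H_1: rank ker ∂_1 − rank ∂_2 = (3 − 2) − 0 = 1, and there is no ∂_2, so H_1 ≅ Z.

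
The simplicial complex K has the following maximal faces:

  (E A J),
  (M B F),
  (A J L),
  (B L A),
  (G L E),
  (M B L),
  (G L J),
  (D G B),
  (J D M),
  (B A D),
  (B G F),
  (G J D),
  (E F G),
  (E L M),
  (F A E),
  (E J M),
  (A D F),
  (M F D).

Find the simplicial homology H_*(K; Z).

H_0 = Z,  H_1 = Z × Z/2,  H_2 = 0.

Order the vertices as A < B < D < E < F < G < J < L < M. Listing each simplex with vertices in this order, K has dimension 2 with simplices:

  0-simplices (9): A, B, D, E, F, G, J, L, M
  1-simplices (27): AB, AD, AE, AF, AJ, AL, BD, BF, BG, BL, BM, DF, DG, DJ, DM, EF, EG, EJ, EL, EM, FG, FM, GJ, GL, JL, JM, LM
  2-simplices (18): ABD, ABL, ADF, AEF, AEJ, AJL, BDG, BFG, BFM, BLM, DFM, DGJ, DJM, EFG, EGL, EJM, ELM, GJL

Hence C_0 ≅ Z^9, C_1 ≅ Z^27, C_2 ≅ Z^18.

The boundary map ∂_1: C_1 → C_0 maps an edge to its endpoints' difference, ∂[p,q] = q − p. For instance
  ∂EJ = J − E.
As a 9×27 matrix over Z this has rank 8, with invariant factors (1,1,1,1,1,1,1,1).

∂_2: C_2 → C_1 maps a triangle to the signed sum of its edges. For instance
  ∂BDG = DG − BG + BD,
  ∂AEJ = EJ − AJ + AE.
As a 27×18 matrix over Z this has rank 18, with invariant factors (1,1,1,1,1,1,1,1,1,1,1,1,1,1,1,1,1,2).

Computing H_k = (kernel of ∂_k) / (image of ∂_{k+1}):

  H_0: rank C_0 − rank ∂_1 = 9 − 8 = 1, and the invariant factors of ∂_1 are all 1, so H_0 ≅ Z.
  H_1: rank ker ∂_1 − rank ∂_2 = (27 − 8) − 18 = 1, and ∂_2 has invariant factor 2 > 1, so H_1 ≅ Z × Z/2.
  H_2: rank ker ∂_2 − rank ∂_3 = (18 − 18) − 0 = 0, and there is no ∂_3, so H_2 ≅ 0.

As a check, the Euler characteristic is 9 − 27 + 18 = 0, which agrees with 1 − 1 + 0 = 0.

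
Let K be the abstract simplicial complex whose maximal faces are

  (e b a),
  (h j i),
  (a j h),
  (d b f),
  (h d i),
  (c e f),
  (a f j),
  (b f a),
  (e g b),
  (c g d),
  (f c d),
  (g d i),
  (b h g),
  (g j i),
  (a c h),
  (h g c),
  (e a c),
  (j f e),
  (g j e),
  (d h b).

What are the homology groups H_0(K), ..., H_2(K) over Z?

H_0 = Z,  H_1 = Z ⊕ Z/2,  H_2 = 0.

Order the vertices as a < b < c < d < e < f < g < h < i < j. Listing each simplex with vertices in this order, K has dimension 2 with simplices:

  0-simplices (10): a, b, c, d, e, f, g, h, i, j
  1-simplices (30): ab, ac, ae, af, ah, aj, bd, be, bf, bg, bh, cd, ce, cf, cg, ch, df, dg, dh, di, ef, eg, ej, fj, gh, gi, gj, hi, hj, ij
  2-simplices (20): abe, abf, ace, ach, afj, ahj, bdf, bdh, beg, bgh, cdf, cdg, cef, cgh, dgi, dhi, efj, egj, gij, hij

so the chain groups are C_0 ≅ Z^10, C_1 ≅ Z^30, C_2 ≅ Z^20.

The boundary map ∂_1: C_1 → C_0 sends each edge [p,q] (with p < q) to q − p. For instance
  ∂gh = h − g.
The 10×30 boundary matrix has rank 9 and Smith normal form diag(1,1,1,1,1,1,1,1,1).

The boundary map ∂_2: C_2 → C_1 maps a triangle to the signed sum of its edges. For instance
  ∂bgh = gh − bh + bg,
  ∂bdh = dh − bh + bd.
This gives a 30×20 integer matrix of rank 20; reducing to Smith normal form yields diagonal entries (1,1,1,1,1,1,1,1,1,1,1,1,1,1,1,1,1,1,1,2).

From H_k ≅ ker(∂_k) / im(∂_{k+1}) we obtain:

  H_0: rank C_0 − rank ∂_1 = 10 − 9 = 1, and the invariant factors of ∂_1 are all 1, so H_0 = Z.
  H_1: rank ker ∂_1 − rank ∂_2 = (30 − 9) − 20 = 1, and ∂_2 has invariant factor 2 > 1, so H_1 = Z ⊕ Z/2.
  H_2: rank ker ∂_2 − rank ∂_3 = (20 − 20) − 0 = 0, and there is no ∂_3, so H_2 = 0.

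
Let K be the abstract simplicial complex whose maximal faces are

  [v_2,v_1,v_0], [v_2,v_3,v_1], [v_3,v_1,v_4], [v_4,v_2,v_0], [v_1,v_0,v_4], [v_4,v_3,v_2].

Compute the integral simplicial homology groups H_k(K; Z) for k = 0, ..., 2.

H_0 ≅ Z,  H_1 = 0,  H_2 ≅ Z.

Order the vertices as v_0 < v_1 < v_2 < v_3 < v_4. Listing each simplex with vertices in this order, K has dimension 2 with simplices:

  0-simplices (5): [v_0], [v_1], [v_2], [v_3], [v_4]
  1-simplices (9): [v_0,v_1], [v_0,v_2], [v_0,v_4], [v_1,v_2], [v_1,v_3], [v_1,v_4], [v_2,v_3], [v_2,v_4], [v_3,v_4]
  2-simplices (6): [v_0,v_1,v_2], [v_0,v_1,v_4], [v_0,v_2,v_4], [v_1,v_2,v_3], [v_1,v_3,v_4], [v_2,v_3,v_4]

giving chain groups C_0 ≅ Z^5, C_1 ≅ Z^9, C_2 ≅ Z^6.

Boundary ∂_1: C_1 → C_0 maps an edge to its endpoints' difference, ∂[p,q] = q − p. For instance
  ∂[v_2,v_4] = [v_4] − [v_2].
The 5×9 boundary matrix has rank 4 and Smith normal form diag(1,1,1,1).

∂_2: C_2 → C_1 maps a triangle to the signed sum of its edges. For instance
  ∂[v_0,v_1,v_4] = [v_1,v_4] − [v_0,v_4] + [v_0,v_1],
  ∂[v_1,v_3,v_4] = [v_3,v_4] − [v_1,v_4] + [v_1,v_3].
The 9×6 boundary matrix has rank 5 and Smith normal form diag(1,1,1,1,1).

Computing H_k = (kernel of ∂_k) / (image of ∂_{k+1}):

  H_0: rank C_0 − rank ∂_1 = 5 − 4 = 1, and the invariant factors of ∂_1 are all 1, so H_0 = Z.
  H_1: rank ker ∂_1 − rank ∂_2 = (9 − 4) − 5 = 0, and the invariant factors of ∂_2 are all 1, so H_1 = 0.
  H_2: rank ker ∂_2 − rank ∂_3 = (6 − 5) − 0 = 1, and there is no ∂_3, so H_2 = Z.

As a check, the Euler characteristic is 5 − 9 + 6 = 2, which agrees with 1 − 0 + 1 = 2.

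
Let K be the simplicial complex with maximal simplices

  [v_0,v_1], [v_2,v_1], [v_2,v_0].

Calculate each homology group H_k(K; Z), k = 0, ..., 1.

H_0 = Z,  H_1 = Z.

Take the total order v_0 < v_1 < v_2 on the vertex set. Then K (dimension 1) consists of the simplices:

  0-simplices (3): [v_0], [v_1], [v_2]
  1-simplices (3): [v_0,v_1], [v_0,v_2], [v_1,v_2]

giving chain groups C_0 ≅ Z^3, C_1 ≅ Z^3.

The boundary map ∂_1: C_1 → C_0 is given by ∂[p,q] = [q] − [p].
The resulting 3×3 matrix has rank 2, and its Smith normal form has invariant factors (1,1).

From H_k ≅ ker(∂_k) / im(∂_{k+1}) we obtain:

  H_0: rank C_0 − rank ∂_1 = 3 − 2 = 1, and the invariant factors of ∂_1 are all 1, so H_0 = Z.
  H_1: rank ker ∂_1 − rank ∂_2 = (3 − 2) − 0 = 1, and there is no ∂_2, so H_1 = Z.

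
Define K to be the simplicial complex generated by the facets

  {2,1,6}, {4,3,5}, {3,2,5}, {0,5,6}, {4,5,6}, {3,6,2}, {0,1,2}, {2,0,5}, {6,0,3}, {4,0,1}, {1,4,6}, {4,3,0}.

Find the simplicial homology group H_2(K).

H_2 ≅ 0.

Fix the vertex order 0 < 1 < 2 < 3 < 4 < 5 < 6 and write every simplex with vertices in increasing order. Then dim K = 2 and the simplices of K are:

  0-simplices (7): [0], [1], [2], [3], [4], [5], [6]
  1-simplices (18): [0,1], [0,2], [0,3], [0,4], [0,5], [0,6], [1,2], [1,4], [1,6], [2,3], [2,5], [2,6], [3,4], [3,5], [3,6], [4,5], [4,6], [5,6]
  2-simplices (12): [0,1,2], [0,1,4], [0,2,5], [0,3,4], [0,3,6], [0,5,6], [1,2,6], [1,4,6], [2,3,5], [2,3,6], [3,4,5], [4,5,6]

so the chain groups are C_0 ≅ Z^7, C_1 ≅ Z^18, C_2 ≅ Z^12.

Boundary ∂_1: C_1 → C_0 sends each edge [p,q] (with p < q) to q − p. For instance
  ∂[1,2] = [2] − [1].
As a 7×18 matrix over Z this has rank 6, with invariant factors (1,1,1,1,1,1).

∂_2: C_2 → C_1 acts by ∂[p,q,r] = [q,r] − [p,r] + [p,q]. For instance
  ∂[0,3,6] = [3,6] − [0,6] + [0,3],
  ∂[1,2,6] = [2,6] − [1,6] + [1,2].
As a 18×12 matrix over Z this has rank 12, with invariant factors (1,1,1,1,1,1,1,1,1,1,1,2).

Now H_k = ker ∂_k / im ∂_{k+1}, so:

  H_2: rank ker ∂_2 − rank ∂_3 = (12 − 12) − 0 = 0, and there is no ∂_3, so H_2 = 0.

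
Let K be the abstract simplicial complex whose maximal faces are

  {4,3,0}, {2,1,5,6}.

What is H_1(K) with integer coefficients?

H_1 ≅ 0.

Take the total order 0 < 1 < 2 < 3 < 4 < 5 < 6 on the vertex set. Then K (dimension 3) consists of the simplices:

  0-simplices (7): [0], [1], [2], [3], [4], [5], [6]
  1-simplices (9): [0,3], [0,4], [1,2], [1,5], [1,6], [2,5], [2,6], [3,4], [5,6]
  2-simplices (5): [0,3,4], [1,2,5], [1,2,6], [1,5,6], [2,5,6]
  3-simplices (1): [1,2,5,6]

giving chain groups C_0 ≅ Z^7, C_1 ≅ Z^9, C_2 ≅ Z^5, C_3 ≅ Z^1.

∂_1: C_1 → C_0 sends each edge [p,q] (with p < q) to q − p. For instance
  ∂[1,5] = [5] − [1].
The 7×9 boundary matrix has rank 5 and Smith normal form diag(1,1,1,1,1).

Boundary ∂_2: C_2 → C_1 sends each 2-simplex [p,q,r] to [q,r] − [p,r] + [p,q]. For instance
  ∂[1,2,5] = [2,5] − [1,5] + [1,2],
  ∂[1,5,6] = [5,6] − [1,6] + [1,5].
As a 9×5 matrix over Z this has rank 4, with invariant factors (1,1,1,1).

Boundary ∂_3: C_3 → C_2 sends each 3-simplex σ to the alternating sum Σ_i (−1)^i (σ with its i-th vertex removed). For instance
  ∂[1,2,5,6] = [2,5,6] − [1,5,6] + [1,2,6] − [1,2,5].
As a 5×1 matrix over Z this has rank 1, with invariant factors (1).

From H_k ≅ ker(∂_k) / im(∂_{k+1}) we obtain:

  H_1: rank ker ∂_1 − rank ∂_2 = (9 − 5) − 4 = 0, and the invariant factors of ∂_2 are all 1, so H_1 = 0.

(K is a triangulation of the disjoint union of the 2-simplex and the 3-simplex.)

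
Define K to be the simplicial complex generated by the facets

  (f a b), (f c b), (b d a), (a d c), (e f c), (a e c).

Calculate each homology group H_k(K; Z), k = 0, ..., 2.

H_0 = Z,  H_1 = Z,  H_2 = 0.

Take the total order a < b < c < d < e < f on the vertex set. Then K (dimension 2) consists of the simplices:

  0-simplices (6): a, b, c, d, e, f
  1-simplices (12): ab, ac, ad, ae, af, bc, bd, bf, cd, ce, cf, ef
  2-simplices (6): abd, abf, acd, ace, bcf, cef

so the chain groups are C_0 ≅ Z^6, C_1 ≅ Z^12, C_2 ≅ Z^6.

Boundary ∂_1: C_1 → C_0 is given by ∂[p,q] = [q] − [p]. For instance
  ∂ad = d − a.
As a 6×12 matrix over Z this has rank 5, with invariant factors (1,1,1,1,1).

∂_2: C_2 → C_1 acts by ∂[p,q,r] = [q,r] − [p,r] + [p,q]. For instance
  ∂abd = bd − ad + ab,
  ∂cef = ef − cf + ce.
The 12×6 boundary matrix has rank 6 and Smith normal form diag(1,1,1,1,1,1).

From H_k ≅ ker(∂_k) / im(∂_{k+1}) we obtain:

  H_0: rank C_0 − rank ∂_1 = 6 − 5 = 1, and the invariant factors of ∂_1 are all 1, so H_0 ≅ Z.
  H_1: rank ker ∂_1 − rank ∂_2 = (12 − 5) − 6 = 1, and the invariant factors of ∂_2 are all 1, so H_1 ≅ Z.
  H_2: rank ker ∂_2 − rank ∂_3 = (6 − 6) − 0 = 0, and there is no ∂_3, so H_2 ≅ 0.

As a check, the Euler characteristic is 6 − 12 + 6 = 0, which agrees with 1 − 1 + 0 = 0.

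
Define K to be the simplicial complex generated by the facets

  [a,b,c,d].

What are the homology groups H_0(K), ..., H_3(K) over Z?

H_0 ≅ Z,  H_1 = 0,  H_2 = 0,  H_3 = 0.

We work with the vertex ordering a < b < c < d. The simplices of K, each written with vertices in increasing order, are:

  0-simplices (4): a, b, c, d
  1-simplices (6): ab, ac, ad, bc, bd, cd
  2-simplices (4): abc, abd, acd, bcd
  3-simplices (1): abcd

Hence C_0 ≅ Z^4, C_1 ≅ Z^6, C_2 ≅ Z^4, C_3 ≅ Z^1.

The boundary map ∂_1: C_1 → C_0 maps an edge to its endpoints' difference, ∂[p,q] = q − p. For instance
  ∂cd = d − c.
This gives a 4×6 integer matrix of rank 3; reducing to Smith normal form yields diagonal entries (1,1,1).

∂_2: C_2 → C_1 acts by ∂[p,q,r] = [q,r] − [p,r] + [p,q]. For instance
  ∂abd = bd − ad + ab,
  ∂acd = cd − ad + ac.
The 6×4 boundary matrix has rank 3 and Smith normal form diag(1,1,1).

∂_3: C_3 → C_2 sends each 3-simplex σ to the alternating sum Σ_i (−1)^i (σ with its i-th vertex removed). For instance
  ∂abcd = bcd − acd + abd − abc.
This gives a 4×1 integer matrix of rank 1; reducing to Smith normal form yields diagonal entries (1).

Computing H_k = (kernel of ∂_k) / (image of ∂_{k+1}):

  H_0: rank C_0 − rank ∂_1 = 4 − 3 = 1, and the invariant factors of ∂_1 are all 1, so H_0 = Z.
  H_1: rank ker ∂_1 − rank ∂_2 = (6 − 3) − 3 = 0, and the invariant factors of ∂_2 are all 1, so H_1 = 0.
  H_2: rank ker ∂_2 − rank ∂_3 = (4 − 3) − 1 = 0, and the invariant factors of ∂_3 are all 1, so H_2 = 0.
  H_3: rank ker ∂_3 − rank ∂_4 = (1 − 1) − 0 = 0, and there is no ∂_4, so H_3 = 0.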